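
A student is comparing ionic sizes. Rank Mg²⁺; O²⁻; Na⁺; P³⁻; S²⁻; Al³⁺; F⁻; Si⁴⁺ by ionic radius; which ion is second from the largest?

Electron counts and nuclear charges: Si⁴⁺: 10 e⁻, Z=14, Al³⁺: 10 e⁻, Z=13, Mg²⁺: 10 e⁻, Z=12, Na⁺: 10 e⁻, Z=11, F⁻: 10 e⁻, Z=9, O²⁻: 10 e⁻, Z=8, S²⁻: 18 e⁻, Z=16, P³⁻: 18 e⁻, Z=15. Si⁴⁺ < Al³⁺ (isoelectronic, higher Z=14 is smaller); Al³⁺ < Mg²⁺ (both 10 e⁻, Z=13>12); Mg²⁺ < Na⁺ (isoelectronic, higher Z=12 is smaller); Na⁺ < F⁻ (isoelectronic, higher Z=11 is smaller); F⁻ < O²⁻ (isoelectronic, higher Z=9 is smaller); O²⁻ < S²⁻ (same group, period 2 vs 3); S²⁻ < P³⁻ (isoelectronic, higher Z=16 is smaller).
Ordering: Si⁴⁺ < Al³⁺ < Mg²⁺ < Na⁺ < F⁻ < O²⁻ < S²⁻ < P³⁻. The second largest is S²⁻.

S²⁻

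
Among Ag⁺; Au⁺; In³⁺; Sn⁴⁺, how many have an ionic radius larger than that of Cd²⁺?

2

Sn⁴⁺ has 46 e⁻ (Z=50), In³⁺ has 46 e⁻ (Z=49), Cd²⁺ has 46 e⁻ (Z=48), Ag⁺ has 46 e⁻ (Z=47), Au⁺ has 78 e⁻ (Z=79). Sn⁴⁺ < In³⁺ (isoelectronic, higher Z=50 is smaller); In³⁺ < Cd²⁺ (isoelectronic, higher Z=49 is smaller); Cd²⁺ < Ag⁺ (both 46 e⁻, Z=48>47); Ag⁺ < Au⁺ (same group, period 5 vs 6).
Placing each against Cd²⁺: smaller — Sn⁴⁺, In³⁺; larger — Ag⁺, Au⁺. That's 2.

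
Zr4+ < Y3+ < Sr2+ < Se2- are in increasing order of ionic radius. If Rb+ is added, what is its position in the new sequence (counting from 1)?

4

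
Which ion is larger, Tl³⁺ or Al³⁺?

All are in the same group with charge +3. Radius grows down the group as n (the outermost shell) increases.

Tl³⁺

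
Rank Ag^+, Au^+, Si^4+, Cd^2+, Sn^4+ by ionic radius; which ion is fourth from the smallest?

Electron counts and nuclear charges: Si^4+: 10 e⁻, Z=14, Sn^4+: 46 e⁻, Z=50, Cd^2+: 46 e⁻, Z=48, Ag^+: 46 e⁻, Z=47, Au^+: 78 e⁻, Z=79. Si^4+ < Sn^4+ (same group, 2 shells fewer); Sn^4+ < Cd^2+ (both 46 e⁻, Z=50>48); Cd^2+ < Ag^+ (both 46 e⁻, Z=48>47); Ag^+ < Au^+ (same group, period 5 vs 6).
Full ascending order: Si^4+ < Sn^4+ < Cd^2+ < Ag^+ < Au^+. Counting from the smallest, position 4 is Ag^+.

Ag^+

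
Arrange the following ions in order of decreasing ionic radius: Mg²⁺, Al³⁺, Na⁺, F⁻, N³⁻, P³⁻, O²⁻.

P³⁻ > N³⁻ > O²⁻ > F⁻ > Na⁺ > Mg²⁺ > Al³⁺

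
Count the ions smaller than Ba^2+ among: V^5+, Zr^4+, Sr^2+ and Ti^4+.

4

First list Z and electron count for each: V^5+ (Z=23, 18 e⁻), Ti^4+ (Z=22, 18 e⁻), Zr^4+ (Z=40, 36 e⁻), Sr^2+ (Z=38, 36 e⁻), Ba^2+ (Z=56, 54 e⁻). V^5+ < Ti^4+ (both 18 e⁻, Z=23>22); Ti^4+ < Zr^4+ (same group, 1 shell fewer); Zr^4+ < Sr^2+ (isoelectronic, higher Z=40 is smaller); Sr^2+ < Ba^2+ (same group, period 5 vs 6).
Overall: V^5+ < Ti^4+ < Zr^4+ < Sr^2+ < Ba^2+. Ba^2+ has 4 below it and 0 above. That's 4.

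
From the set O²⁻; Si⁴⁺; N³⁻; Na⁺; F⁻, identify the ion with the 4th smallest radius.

O²⁻

All of these have 10 electrons (isoelectronic). With the same electron cloud, the ion with the most protons pulls it in tightest. Nuclear charges: Si⁴⁺ (Z=14), Na⁺ (Z=11), F⁻ (Z=9), O²⁻ (Z=8), N³⁻ (Z=7). Highest Z is smallest.
So the order is Si⁴⁺ < Na⁺ < F⁻ < O²⁻ < N³⁻; the 4th-smallest ion is O²⁻.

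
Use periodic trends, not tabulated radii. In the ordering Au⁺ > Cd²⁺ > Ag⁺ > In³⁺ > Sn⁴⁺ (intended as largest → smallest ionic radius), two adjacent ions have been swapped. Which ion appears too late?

Scanning neighbour by neighbour, only Cd²⁺/Ag⁺ violates a trend: Cd²⁺ and Ag⁺ share 46 electrons; the higher nuclear charge on Cd (Z=48) contracts it more, so Cd²⁺ < Ag⁺. That makes Ag⁺ the one sitting a position late relative to where it belongs.

Ag⁺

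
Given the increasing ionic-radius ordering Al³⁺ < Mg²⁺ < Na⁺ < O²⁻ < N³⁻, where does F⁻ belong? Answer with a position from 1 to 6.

4

These species are isoelectronic with 10 electrons. The only difference is the number of protons: Al³⁺ (Z=13), Mg²⁺ (Z=12), Na⁺ (Z=11), F⁻ (Z=9), O²⁻ (Z=8), N³⁻ (Z=7). The strongest nuclear pull (Al³⁺) gives the smallest ion.
Putting F⁻ in gives Al³⁺ < Mg²⁺ < Na⁺ < F⁻ < O²⁻ < N³⁻; it lands at slot 4.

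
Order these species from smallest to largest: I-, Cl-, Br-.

Cl- < Br- < I-

Same group, same charge. Going down the group adds an extra shell of electrons, so the ion gets larger: Cl- is highest in the group and smallest.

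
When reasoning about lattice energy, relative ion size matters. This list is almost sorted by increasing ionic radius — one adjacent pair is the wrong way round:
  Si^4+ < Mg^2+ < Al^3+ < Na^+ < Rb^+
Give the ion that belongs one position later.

Check each adjacent pair. Mg^2+ and Al^3+ are reversed: both have 10 electrons but Z(Al)=13 > Z(Mg)=12, so Al^3+ should be the smaller of the two. No other neighbouring pair contradicts the periodic trends, so Mg^2+ is the ion listed too early.

Mg^2+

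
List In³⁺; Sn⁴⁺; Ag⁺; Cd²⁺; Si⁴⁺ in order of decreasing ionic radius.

First list Z and electron count for each: Si⁴⁺ (Z=14, 10 e⁻), Sn⁴⁺ (Z=50, 46 e⁻), In³⁺ (Z=49, 46 e⁻), Cd²⁺ (Z=48, 46 e⁻), Ag⁺ (Z=47, 46 e⁻). Si⁴⁺ < Sn⁴⁺ (same group, period 3 vs 5); Sn⁴⁺ < In³⁺ (both 46 e⁻, Z=50>49); In³⁺ < Cd²⁺ (both 46 e⁻, Z=49>48); Cd²⁺ < Ag⁺ (both 46 e⁻, Z=48>47).

Ag⁺ > Cd²⁺ > In³⁺ > Sn⁴⁺ > Si⁴⁺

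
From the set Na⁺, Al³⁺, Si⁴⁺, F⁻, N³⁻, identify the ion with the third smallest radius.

These species are isoelectronic with 10 electrons. The only difference is the number of protons: Si⁴⁺ (Z=14), Al³⁺ (Z=13), Na⁺ (Z=11), F⁻ (Z=9), N³⁻ (Z=7). The strongest nuclear pull (Si⁴⁺) gives the smallest ion.
Ordering: Si⁴⁺ < Al³⁺ < Na⁺ < F⁻ < N³⁻. The third smallest is Na⁺.

Na⁺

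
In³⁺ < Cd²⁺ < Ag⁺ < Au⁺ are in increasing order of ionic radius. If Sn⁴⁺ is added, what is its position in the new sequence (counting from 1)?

Sn⁴⁺ (Z=50, 46 e⁻), In³⁺ (Z=49, 46 e⁻), Cd²⁺ (Z=48, 46 e⁻), Ag⁺ (Z=47, 46 e⁻), Au⁺ (Z=79, 78 e⁻). Sn⁴⁺ < In³⁺ (both 46 e⁻, Z=50>49); In³⁺ < Cd²⁺ (isoelectronic, higher Z=49 is smaller); Cd²⁺ < Ag⁺ (isoelectronic, higher Z=48 is smaller); Ag⁺ < Au⁺ (same group, 1 shell fewer).
With Sn⁴⁺ included the full order is Sn⁴⁺ < In³⁺ < Cd²⁺ < Ag⁺ < Au⁺, so it takes position 1.

1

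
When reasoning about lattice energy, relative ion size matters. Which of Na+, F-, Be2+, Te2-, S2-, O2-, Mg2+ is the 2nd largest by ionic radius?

Tabulating Z and e⁻: Be2+: 2 e⁻, Z=4, Mg2+: 10 e⁻, Z=12, Na+: 10 e⁻, Z=11, F-: 10 e⁻, Z=9, O2-: 10 e⁻, Z=8, S2-: 18 e⁻, Z=16, Te2-: 54 e⁻, Z=52. Be2+ < Mg2+ (same group, 1 shell fewer); Mg2+ < Na+ (both 10 e⁻, Z=12>11); Na+ < F- (isoelectronic, higher Z=11 is smaller); F- < O2- (both 10 e⁻, Z=9>8); O2- < S2- (same group, 1 shell fewer); S2- < Te2- (same group, period 3 vs 5).
Full ascending order: Be2+ < Mg2+ < Na+ < F- < O2- < S2- < Te2-. Counting from the largest, position 2 is S2-.

S2-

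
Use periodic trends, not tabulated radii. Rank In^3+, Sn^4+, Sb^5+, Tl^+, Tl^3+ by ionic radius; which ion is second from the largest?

Tabulating Z and e⁻: Sb^5+ has 46 e⁻ (Z=51), Sn^4+ has 46 e⁻ (Z=50), In^3+ has 46 e⁻ (Z=49), Tl^3+ has 78 e⁻ (Z=81), Tl^+ has 80 e⁻ (Z=81). Sb^5+ < Sn^4+ (both 46 e⁻, Z=51>50); Sn^4+ < In^3+ (isoelectronic, higher Z=50 is smaller); In^3+ < Tl^3+ (same group, period 5 vs 6); Tl^3+ < Tl^+ (same element, +3 vs +1).
That gives Sb^5+ < Sn^4+ < In^3+ < Tl^3+ < Tl^+. From the largest end, number 2 is Tl^3+.

Tl^3+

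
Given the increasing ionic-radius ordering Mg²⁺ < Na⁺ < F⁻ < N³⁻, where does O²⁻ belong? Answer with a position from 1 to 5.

These species are isoelectronic with 10 electrons. The only difference is the number of protons: Mg²⁺ (Z=12), Na⁺ (Z=11), F⁻ (Z=9), O²⁻ (Z=8), N³⁻ (Z=7). The strongest nuclear pull (Mg²⁺) gives the smallest ion.
Putting O²⁻ in gives Mg²⁺ < Na⁺ < F⁻ < O²⁻ < N³⁻; it lands at slot 4.

4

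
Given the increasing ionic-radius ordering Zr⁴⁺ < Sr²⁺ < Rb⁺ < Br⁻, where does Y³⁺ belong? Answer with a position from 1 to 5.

2

Each ion has 36 electrons. The ranking follows nuclear charge in reverse — greater Z gives a smaller radius. Zr⁴⁺ (Z=40), Y³⁺ (Z=39), Sr²⁺ (Z=38), Rb⁺ (Z=37), Br⁻ (Z=35).
Merged order: Zr⁴⁺ < Y³⁺ < Sr²⁺ < Rb⁺ < Br⁻ — Y³⁺ is number 2.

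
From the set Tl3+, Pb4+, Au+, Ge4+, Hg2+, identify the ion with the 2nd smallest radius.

Pb4+

Ge4+ has 28 e⁻ (Z=32), Pb4+ has 78 e⁻ (Z=82), Tl3+ has 78 e⁻ (Z=81), Hg2+ has 78 e⁻ (Z=80), Au+ has 78 e⁻ (Z=79). Ge4+ < Pb4+ (same group, 2 shells fewer); Pb4+ < Tl3+ (isoelectronic, higher Z=82 is smaller); Tl3+ < Hg2+ (both 78 e⁻, Z=81>80); Hg2+ < Au+ (both 78 e⁻, Z=80>79).
Ordering: Ge4+ < Pb4+ < Tl3+ < Hg2+ < Au+. The 2nd smallest is Pb4+.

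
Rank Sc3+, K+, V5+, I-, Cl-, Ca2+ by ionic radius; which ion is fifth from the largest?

Work out protons and electrons: V5+ has 18 e⁻ (Z=23), Sc3+ has 18 e⁻ (Z=21), Ca2+ has 18 e⁻ (Z=20), K+ has 18 e⁻ (Z=19), Cl- has 18 e⁻ (Z=17), I- has 54 e⁻ (Z=53). V5+ < Sc3+ (both 18 e⁻, Z=23>21); Sc3+ < Ca2+ (both 18 e⁻, Z=21>20); Ca2+ < K+ (isoelectronic, higher Z=20 is smaller); K+ < Cl- (both 18 e⁻, Z=19>17); Cl- < I- (same group, 2 shells fewer).
Full ascending order: V5+ < Sc3+ < Ca2+ < K+ < Cl- < I-. Counting from the largest, position 5 is Sc3+.

Sc3+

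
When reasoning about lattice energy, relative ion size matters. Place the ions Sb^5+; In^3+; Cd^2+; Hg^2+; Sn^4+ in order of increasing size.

Tabulating Z and e⁻: Sb^5+ (Z=51, 46 e⁻), Sn^4+ (Z=50, 46 e⁻), In^3+ (Z=49, 46 e⁻), Cd^2+ (Z=48, 46 e⁻), Hg^2+ (Z=80, 78 e⁻). Sb^5+ < Sn^4+ (isoelectronic, higher Z=51 is smaller); Sn^4+ < In^3+ (isoelectronic, higher Z=50 is smaller); In^3+ < Cd^2+ (both 46 e⁻, Z=49>48); Cd^2+ < Hg^2+ (same group, period 5 vs 6).

Sb^5+ < Sn^4+ < In^3+ < Cd^2+ < Hg^2+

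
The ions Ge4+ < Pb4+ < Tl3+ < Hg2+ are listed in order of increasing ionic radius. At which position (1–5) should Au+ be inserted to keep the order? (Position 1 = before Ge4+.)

First list Z and electron count for each: Ge4+: 28 e⁻, Z=32, Pb4+: 78 e⁻, Z=82, Tl3+: 78 e⁻, Z=81, Hg2+: 78 e⁻, Z=80, Au+: 78 e⁻, Z=79. Ge4+ < Pb4+ (same group, 2 shells fewer); Pb4+ < Tl3+ (isoelectronic, higher Z=82 is smaller); Tl3+ < Hg2+ (isoelectronic, higher Z=81 is smaller); Hg2+ < Au+ (isoelectronic, higher Z=80 is smaller).
Merged order: Ge4+ < Pb4+ < Tl3+ < Hg2+ < Au+ — Au+ is number 5.

5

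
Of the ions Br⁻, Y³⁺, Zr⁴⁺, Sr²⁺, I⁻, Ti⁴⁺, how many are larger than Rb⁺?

2

Ti⁴⁺ has 18 e⁻ (Z=22), Zr⁴⁺ has 36 e⁻ (Z=40), Y³⁺ has 36 e⁻ (Z=39), Sr²⁺ has 36 e⁻ (Z=38), Rb⁺ has 36 e⁻ (Z=37), Br⁻ has 36 e⁻ (Z=35), I⁻ has 54 e⁻ (Z=53). Ti⁴⁺ < Zr⁴⁺ (same group, 1 shell fewer); Zr⁴⁺ < Y³⁺ (both 36 e⁻, Z=40>39); Y³⁺ < Sr²⁺ (both 36 e⁻, Z=39>38); Sr²⁺ < Rb⁺ (both 36 e⁻, Z=38>37); Rb⁺ < Br⁻ (isoelectronic, higher Z=37 is smaller); Br⁻ < I⁻ (same group, period 4 vs 5).
Overall: Ti⁴⁺ < Zr⁴⁺ < Y³⁺ < Sr²⁺ < Rb⁺ < Br⁻ < I⁻. Rb⁺ has 4 below it and 2 above. That's 2.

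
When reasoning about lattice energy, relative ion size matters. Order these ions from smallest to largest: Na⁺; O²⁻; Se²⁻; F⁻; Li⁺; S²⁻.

Li⁺ < Na⁺ < F⁻ < O²⁻ < S²⁻ < Se²⁻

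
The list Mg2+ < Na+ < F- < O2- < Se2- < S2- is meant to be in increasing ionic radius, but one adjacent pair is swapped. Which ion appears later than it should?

Check each adjacent pair. Se2- and S2- are reversed: both in group 16 with the same charge; S2- (period 3) has the smaller radius. No other neighbouring pair contradicts the periodic trends, so S2- is the ion listed too late.

S2-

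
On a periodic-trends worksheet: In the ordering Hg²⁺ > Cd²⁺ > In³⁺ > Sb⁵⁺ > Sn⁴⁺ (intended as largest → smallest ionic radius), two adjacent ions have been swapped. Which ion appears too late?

The pair Sb⁵⁺, Sn⁴⁺ is the wrong way round — Sb⁵⁺ and Sn⁴⁺ share 46 electrons; the higher nuclear charge on Sb (Z=51) contracts it more, so Sb⁵⁺ < Sn⁴⁺. All other adjacent pairs agree with periodic trends, so Sn⁴⁺ is the misplaced ion.

Sn⁴⁺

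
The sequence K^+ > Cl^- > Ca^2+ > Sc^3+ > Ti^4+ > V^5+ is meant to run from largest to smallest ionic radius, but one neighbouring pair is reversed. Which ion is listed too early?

K^+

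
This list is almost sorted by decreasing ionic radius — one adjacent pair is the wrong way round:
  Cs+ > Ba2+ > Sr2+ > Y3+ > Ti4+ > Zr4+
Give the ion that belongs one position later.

Scanning neighbour by neighbour, only Ti4+/Zr4+ violates a trend: Ti4+ and Zr4+ are in one column with the same charge; the lighter period-4 ion has one fewer shell and is smaller. That makes Ti4+ the one sitting a position early relative to where it belongs.

Ti4+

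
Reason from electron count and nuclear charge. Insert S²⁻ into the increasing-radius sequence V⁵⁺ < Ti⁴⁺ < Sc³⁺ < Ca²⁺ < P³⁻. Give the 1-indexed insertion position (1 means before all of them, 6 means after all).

5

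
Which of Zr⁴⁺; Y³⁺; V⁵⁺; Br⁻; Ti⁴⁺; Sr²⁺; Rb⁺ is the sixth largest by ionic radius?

Ti⁴⁺

First list Z and electron count for each: V⁵⁺: 18 e⁻, Z=23, Ti⁴⁺: 18 e⁻, Z=22, Zr⁴⁺: 36 e⁻, Z=40, Y³⁺: 36 e⁻, Z=39, Sr²⁺: 36 e⁻, Z=38, Rb⁺: 36 e⁻, Z=37, Br⁻: 36 e⁻, Z=35. V⁵⁺ < Ti⁴⁺ (both 18 e⁻, Z=23>22); Ti⁴⁺ < Zr⁴⁺ (same group, period 4 vs 5); Zr⁴⁺ < Y³⁺ (isoelectronic, higher Z=40 is smaller); Y³⁺ < Sr²⁺ (both 36 e⁻, Z=39>38); Sr²⁺ < Rb⁺ (isoelectronic, higher Z=38 is smaller); Rb⁺ < Br⁻ (both 36 e⁻, Z=37>35).
Ordering: V⁵⁺ < Ti⁴⁺ < Zr⁴⁺ < Y³⁺ < Sr²⁺ < Rb⁺ < Br⁻. The sixth largest is Ti⁴⁺.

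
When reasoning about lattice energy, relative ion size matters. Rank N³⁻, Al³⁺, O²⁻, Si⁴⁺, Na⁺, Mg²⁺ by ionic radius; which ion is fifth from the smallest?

Each ion has 10 electrons. The ranking follows nuclear charge in reverse — greater Z gives a smaller radius. Si⁴⁺ (Z=14), Al³⁺ (Z=13), Mg²⁺ (Z=12), Na⁺ (Z=11), O²⁻ (Z=8), N³⁻ (Z=7).
So the order is Si⁴⁺ < Al³⁺ < Mg²⁺ < Na⁺ < O²⁻ < N³⁻; the 5th-smallest ion is O²⁻.

O²⁻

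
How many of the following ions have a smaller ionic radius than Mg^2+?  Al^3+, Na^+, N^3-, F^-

1

These species are isoelectronic with 10 electrons. The only difference is the number of protons: Al^3+ (Z=13), Mg^2+ (Z=12), Na^+ (Z=11), F^- (Z=9), N^3- (Z=7). The strongest nuclear pull (Al^3+) gives the smallest ion.
Overall: Al^3+ < Mg^2+ < Na^+ < F^- < N^3-. Mg^2+ has 1 below it and 3 above. Count: 1.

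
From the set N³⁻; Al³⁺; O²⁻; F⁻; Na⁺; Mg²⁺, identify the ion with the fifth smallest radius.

O²⁻

All of these have 10 electrons (isoelectronic). With the same electron cloud, the ion with the most protons pulls it in tightest. Nuclear charges: Al³⁺ (Z=13), Mg²⁺ (Z=12), Na⁺ (Z=11), F⁻ (Z=9), O²⁻ (Z=8), N³⁻ (Z=7). Highest Z is smallest.
So the order is Al³⁺ < Mg²⁺ < Na⁺ < F⁻ < O²⁻ < N³⁻; the 5th-smallest ion is O²⁻.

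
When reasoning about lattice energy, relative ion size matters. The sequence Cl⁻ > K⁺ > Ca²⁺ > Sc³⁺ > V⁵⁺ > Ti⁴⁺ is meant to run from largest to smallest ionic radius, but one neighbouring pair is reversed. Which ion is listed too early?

Scanning neighbour by neighbour, only V⁵⁺/Ti⁴⁺ violates a trend: V⁵⁺ and Ti⁴⁺ share 18 electrons; the higher nuclear charge on V (Z=23) contracts it more, so V⁵⁺ < Ti⁴⁺. That makes V⁵⁺ the one sitting a position early relative to where it belongs.

V⁵⁺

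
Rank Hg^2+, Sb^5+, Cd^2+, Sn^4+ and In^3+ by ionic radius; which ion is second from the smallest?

Tabulating Z and e⁻: Sb^5+ (Z=51, 46 e⁻), Sn^4+ (Z=50, 46 e⁻), In^3+ (Z=49, 46 e⁻), Cd^2+ (Z=48, 46 e⁻), Hg^2+ (Z=80, 78 e⁻). Sb^5+ < Sn^4+ (both 46 e⁻, Z=51>50); Sn^4+ < In^3+ (both 46 e⁻, Z=50>49); In^3+ < Cd^2+ (both 46 e⁻, Z=49>48); Cd^2+ < Hg^2+ (same group, period 5 vs 6).
So the order is Sb^5+ < Sn^4+ < In^3+ < Cd^2+ < Hg^2+; the 2nd-smallest ion is Sn^4+.

Sn^4+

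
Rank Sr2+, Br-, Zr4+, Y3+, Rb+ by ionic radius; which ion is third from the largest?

Sr2+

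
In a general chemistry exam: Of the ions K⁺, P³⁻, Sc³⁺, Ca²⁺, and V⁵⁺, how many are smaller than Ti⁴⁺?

These species are isoelectronic with 18 electrons. The only difference is the number of protons: V⁵⁺ (Z=23), Ti⁴⁺ (Z=22), Sc³⁺ (Z=21), Ca²⁺ (Z=20), K⁺ (Z=19), P³⁻ (Z=15). The strongest nuclear pull (V⁵⁺) gives the smallest ion.
Ordering all of them (including Ti⁴⁺) by radius gives V⁵⁺ < Ti⁴⁺ < Sc³⁺ < Ca²⁺ < K⁺ < P³⁻. So 1 is smaller.

1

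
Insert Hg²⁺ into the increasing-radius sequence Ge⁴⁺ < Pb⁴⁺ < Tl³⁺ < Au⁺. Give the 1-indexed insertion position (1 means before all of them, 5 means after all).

4

Tabulating Z and e⁻: Ge⁴⁺ (Z=32, 28 e⁻), Pb⁴⁺ (Z=82, 78 e⁻), Tl³⁺ (Z=81, 78 e⁻), Hg²⁺ (Z=80, 78 e⁻), Au⁺ (Z=79, 78 e⁻). Ge⁴⁺ < Pb⁴⁺ (same group, period 4 vs 6); Pb⁴⁺ < Tl³⁺ (both 78 e⁻, Z=82>81); Tl³⁺ < Hg²⁺ (isoelectronic, higher Z=81 is smaller); Hg²⁺ < Au⁺ (isoelectronic, higher Z=80 is smaller).
Putting Hg²⁺ in gives Ge⁴⁺ < Pb⁴⁺ < Tl³⁺ < Hg²⁺ < Au⁺; it lands at slot 4.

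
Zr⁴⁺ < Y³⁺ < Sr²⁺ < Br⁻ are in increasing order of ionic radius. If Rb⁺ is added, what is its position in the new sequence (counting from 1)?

4

All of these have 36 electrons (isoelectronic). With the same electron cloud, the ion with the most protons pulls it in tightest. Nuclear charges: Zr⁴⁺ (Z=40), Y³⁺ (Z=39), Sr²⁺ (Z=38), Rb⁺ (Z=37), Br⁻ (Z=35). Highest Z is smallest.
Merged order: Zr⁴⁺ < Y³⁺ < Sr²⁺ < Rb⁺ < Br⁻ — Rb⁺ is number 4.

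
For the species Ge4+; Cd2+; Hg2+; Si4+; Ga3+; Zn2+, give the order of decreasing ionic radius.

Hg2+ > Cd2+ > Zn2+ > Ga3+ > Ge4+ > Si4+

Si4+ (Z=14, 10 e⁻), Ge4+ (Z=32, 28 e⁻), Ga3+ (Z=31, 28 e⁻), Zn2+ (Z=30, 28 e⁻), Cd2+ (Z=48, 46 e⁻), Hg2+ (Z=80, 78 e⁻). Si4+ < Ge4+ (same group, period 3 vs 4); Ge4+ < Ga3+ (isoelectronic, higher Z=32 is smaller); Ga3+ < Zn2+ (both 28 e⁻, Z=31>30); Zn2+ < Cd2+ (same group, 1 shell fewer); Cd2+ < Hg2+ (same group, period 5 vs 6).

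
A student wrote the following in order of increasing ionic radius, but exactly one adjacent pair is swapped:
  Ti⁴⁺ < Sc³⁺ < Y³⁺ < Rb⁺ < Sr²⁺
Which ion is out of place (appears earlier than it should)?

Rb⁺

Check each adjacent pair. Rb⁺ and Sr²⁺ are reversed: they are isoelectronic (36 e⁻) and Sr has more protons than Rb (38 vs 37), making Sr²⁺ smaller. No other neighbouring pair contradicts the periodic trends, so Rb⁺ is the ion listed too early.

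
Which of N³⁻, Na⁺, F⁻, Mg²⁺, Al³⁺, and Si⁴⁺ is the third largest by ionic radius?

All of these have 10 electrons (isoelectronic). With the same electron cloud, the ion with the most protons pulls it in tightest. Nuclear charges: Si⁴⁺ (Z=14), Al³⁺ (Z=13), Mg²⁺ (Z=12), Na⁺ (Z=11), F⁻ (Z=9), N³⁻ (Z=7). Highest Z is smallest.
Ordering: Si⁴⁺ < Al³⁺ < Mg²⁺ < Na⁺ < F⁻ < N³⁻. The third largest is Na⁺.

Na⁺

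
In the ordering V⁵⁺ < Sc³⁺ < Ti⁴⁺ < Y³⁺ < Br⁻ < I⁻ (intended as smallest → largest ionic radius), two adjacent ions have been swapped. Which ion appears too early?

Sc³⁺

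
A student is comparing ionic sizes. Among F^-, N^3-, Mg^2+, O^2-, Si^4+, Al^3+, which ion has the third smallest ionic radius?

Isoelectronic series (10 e⁻ each). Size is set by nuclear charge: more protons means a smaller ion. Si^4+ (Z=14), Al^3+ (Z=13), Mg^2+ (Z=12), F^- (Z=9), O^2- (Z=8), N^3- (Z=7).
Full ascending order: Si^4+ < Al^3+ < Mg^2+ < F^- < O^2- < N^3-. Counting from the smallest, position 3 is Mg^2+.

Mg^2+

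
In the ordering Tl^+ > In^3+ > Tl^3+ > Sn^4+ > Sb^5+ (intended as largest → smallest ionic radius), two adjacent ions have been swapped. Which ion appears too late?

Scanning neighbour by neighbour, only In^3+/Tl^3+ violates a trend: both in group 13 with the same charge; In^3+ (period 5) has the smaller radius. That makes Tl^3+ the one sitting a position late relative to where it belongs.

Tl^3+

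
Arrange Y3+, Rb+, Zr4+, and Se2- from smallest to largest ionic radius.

Zr4+ < Y3+ < Rb+ < Se2-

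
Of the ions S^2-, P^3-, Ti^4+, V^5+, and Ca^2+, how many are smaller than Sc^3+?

2

All of these have 18 electrons (isoelectronic). With the same electron cloud, the ion with the most protons pulls it in tightest. Nuclear charges: V^5+ (Z=23), Ti^4+ (Z=22), Sc^3+ (Z=21), Ca^2+ (Z=20), S^2- (Z=16), P^3- (Z=15). Highest Z is smallest.
Ordering all of them (including Sc^3+) by radius gives V^5+ < Ti^4+ < Sc^3+ < Ca^2+ < S^2- < P^3-. That's 2.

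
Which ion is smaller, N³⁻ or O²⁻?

These species are isoelectronic with 10 electrons. The only difference is the number of protons: O²⁻ (Z=8), N³⁻ (Z=7). The strongest nuclear pull (O²⁻) gives the smallest ion.

O²⁻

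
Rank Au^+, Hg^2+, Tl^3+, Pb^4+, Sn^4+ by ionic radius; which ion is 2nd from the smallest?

Pb^4+

Work out protons and electrons: Sn^4+: 46 e⁻, Z=50, Pb^4+: 78 e⁻, Z=82, Tl^3+: 78 e⁻, Z=81, Hg^2+: 78 e⁻, Z=80, Au^+: 78 e⁻, Z=79. Sn^4+ < Pb^4+ (same group, period 5 vs 6); Pb^4+ < Tl^3+ (both 78 e⁻, Z=82>81); Tl^3+ < Hg^2+ (isoelectronic, higher Z=81 is smaller); Hg^2+ < Au^+ (both 78 e⁻, Z=80>79).
That gives Sn^4+ < Pb^4+ < Tl^3+ < Hg^2+ < Au^+. From the smallest end, number 2 is Pb^4+.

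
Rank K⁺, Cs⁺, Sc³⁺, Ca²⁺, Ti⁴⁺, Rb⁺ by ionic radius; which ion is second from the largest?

Rb⁺

First list Z and electron count for each: Ti⁴⁺ (Z=22, 18 e⁻), Sc³⁺ (Z=21, 18 e⁻), Ca²⁺ (Z=20, 18 e⁻), K⁺ (Z=19, 18 e⁻), Rb⁺ (Z=37, 36 e⁻), Cs⁺ (Z=55, 54 e⁻). Ti⁴⁺ < Sc³⁺ (both 18 e⁻, Z=22>21); Sc³⁺ < Ca²⁺ (isoelectronic, higher Z=21 is smaller); Ca²⁺ < K⁺ (both 18 e⁻, Z=20>19); K⁺ < Rb⁺ (same group, period 4 vs 5); Rb⁺ < Cs⁺ (same group, period 5 vs 6).
Full ascending order: Ti⁴⁺ < Sc³⁺ < Ca²⁺ < K⁺ < Rb⁺ < Cs⁺. Counting from the largest, position 2 is Rb⁺.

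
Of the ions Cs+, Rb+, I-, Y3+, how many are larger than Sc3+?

Work out protons and electrons: Sc3+ has 18 e⁻ (Z=21), Y3+ has 36 e⁻ (Z=39), Rb+ has 36 e⁻ (Z=37), Cs+ has 54 e⁻ (Z=55), I- has 54 e⁻ (Z=53). Sc3+ < Y3+ (same group, 1 shell fewer); Y3+ < Rb+ (isoelectronic, higher Z=39 is smaller); Rb+ < Cs+ (same group, 1 shell fewer); Cs+ < I- (both 54 e⁻, Z=55>53).
Ordering all of them (including Sc3+) by radius gives Sc3+ < Y3+ < Rb+ < Cs+ < I-. So 4 are larger.

4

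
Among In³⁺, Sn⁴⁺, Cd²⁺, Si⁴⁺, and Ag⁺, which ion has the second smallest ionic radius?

Sn⁴⁺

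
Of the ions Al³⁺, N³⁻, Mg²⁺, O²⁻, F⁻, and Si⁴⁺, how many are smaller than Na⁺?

3

All of these have 10 electrons (isoelectronic). With the same electron cloud, the ion with the most protons pulls it in tightest. Nuclear charges: Si⁴⁺ (Z=14), Al³⁺ (Z=13), Mg²⁺ (Z=12), Na⁺ (Z=11), F⁻ (Z=9), O²⁻ (Z=8), N³⁻ (Z=7). Highest Z is smallest.
Ordering all of them (including Na⁺) by radius gives Si⁴⁺ < Al³⁺ < Mg²⁺ < Na⁺ < F⁻ < O²⁻ < N³⁻. That's 3.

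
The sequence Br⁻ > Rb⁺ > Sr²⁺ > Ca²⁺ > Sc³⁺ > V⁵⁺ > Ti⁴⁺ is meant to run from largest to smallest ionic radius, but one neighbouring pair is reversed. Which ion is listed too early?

Compare adjacent ions: V⁵⁺ and Ti⁴⁺ share 18 electrons; the higher nuclear charge on V (Z=23) contracts it more, so V⁵⁺ < Ti⁴⁺ — yet in this decreasing list V⁵⁺ sits before Ti⁴⁺. Nothing else is reversed, so V⁵⁺ should move one place to the right.

V⁵⁺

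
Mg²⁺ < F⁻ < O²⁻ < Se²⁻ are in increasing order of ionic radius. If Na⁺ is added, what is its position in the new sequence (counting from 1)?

First list Z and electron count for each: Mg²⁺: 10 e⁻, Z=12, Na⁺: 10 e⁻, Z=11, F⁻: 10 e⁻, Z=9, O²⁻: 10 e⁻, Z=8, Se²⁻: 36 e⁻, Z=34. Mg²⁺ < Na⁺ (both 10 e⁻, Z=12>11); Na⁺ < F⁻ (isoelectronic, higher Z=11 is smaller); F⁻ < O²⁻ (both 10 e⁻, Z=9>8); O²⁻ < Se²⁻ (same group, 2 shells fewer).
Putting Na⁺ in gives Mg²⁺ < Na⁺ < F⁻ < O²⁻ < Se²⁻; it lands at slot 2.

2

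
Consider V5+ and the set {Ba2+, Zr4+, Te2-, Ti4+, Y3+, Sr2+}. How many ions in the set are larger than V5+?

Tabulating Z and e⁻: V5+ (Z=23, 18 e⁻), Ti4+ (Z=22, 18 e⁻), Zr4+ (Z=40, 36 e⁻), Y3+ (Z=39, 36 e⁻), Sr2+ (Z=38, 36 e⁻), Ba2+ (Z=56, 54 e⁻), Te2- (Z=52, 54 e⁻). V5+ < Ti4+ (both 18 e⁻, Z=23>22); Ti4+ < Zr4+ (same group, period 4 vs 5); Zr4+ < Y3+ (both 36 e⁻, Z=40>39); Y3+ < Sr2+ (isoelectronic, higher Z=39 is smaller); Sr2+ < Ba2+ (same group, period 5 vs 6); Ba2+ < Te2- (both 54 e⁻, Z=56>52).
Overall: V5+ < Ti4+ < Zr4+ < Y3+ < Sr2+ < Ba2+ < Te2-. V5+ has 0 below it and 6 above. Count: 6.

6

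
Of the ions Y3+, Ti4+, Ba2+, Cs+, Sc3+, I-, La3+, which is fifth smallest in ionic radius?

Ba2+

Ti4+ (Z=22, 18 e⁻), Sc3+ (Z=21, 18 e⁻), Y3+ (Z=39, 36 e⁻), La3+ (Z=57, 54 e⁻), Ba2+ (Z=56, 54 e⁻), Cs+ (Z=55, 54 e⁻), I- (Z=53, 54 e⁻). Ti4+ < Sc3+ (isoelectronic, higher Z=22 is smaller); Sc3+ < Y3+ (same group, period 4 vs 5); Y3+ < La3+ (same group, period 5 vs 6); La3+ < Ba2+ (isoelectronic, higher Z=57 is smaller); Ba2+ < Cs+ (isoelectronic, higher Z=56 is smaller); Cs+ < I- (isoelectronic, higher Z=55 is smaller).
Full ascending order: Ti4+ < Sc3+ < Y3+ < La3+ < Ba2+ < Cs+ < I-. Counting from the smallest, position 5 is Ba2+.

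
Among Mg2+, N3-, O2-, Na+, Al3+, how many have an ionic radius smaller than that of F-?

Isoelectronic series (10 e⁻ each). Size is set by nuclear charge: more protons means a smaller ion. Al3+ (Z=13), Mg2+ (Z=12), Na+ (Z=11), F- (Z=9), O2- (Z=8), N3- (Z=7).
Ordering all of them (including F-) by radius gives Al3+ < Mg2+ < Na+ < F- < O2- < N3-. That's 3.

3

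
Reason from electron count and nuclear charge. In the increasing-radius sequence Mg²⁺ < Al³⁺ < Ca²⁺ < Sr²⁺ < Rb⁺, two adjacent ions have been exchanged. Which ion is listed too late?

Check each adjacent pair. Mg²⁺ and Al³⁺ are reversed: both have 10 electrons but Z(Al)=13 > Z(Mg)=12, so Al³⁺ should be the smaller of the two. No other neighbouring pair contradicts the periodic trends, so Al³⁺ is the ion listed too late.

Al³⁺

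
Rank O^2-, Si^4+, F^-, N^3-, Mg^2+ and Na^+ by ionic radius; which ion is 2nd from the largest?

O^2-

These species are isoelectronic with 10 electrons. The only difference is the number of protons: Si^4+ (Z=14), Mg^2+ (Z=12), Na^+ (Z=11), F^- (Z=9), O^2- (Z=8), N^3- (Z=7). The strongest nuclear pull (Si^4+) gives the smallest ion.
So the order is Si^4+ < Mg^2+ < Na^+ < F^- < O^2- < N^3-; the 2nd-largest ion is O^2-.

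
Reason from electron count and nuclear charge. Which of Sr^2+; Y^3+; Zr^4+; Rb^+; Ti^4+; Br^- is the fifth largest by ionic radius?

Zr^4+

Ti^4+ has 18 e⁻ (Z=22), Zr^4+ has 36 e⁻ (Z=40), Y^3+ has 36 e⁻ (Z=39), Sr^2+ has 36 e⁻ (Z=38), Rb^+ has 36 e⁻ (Z=37), Br^- has 36 e⁻ (Z=35). Ti^4+ < Zr^4+ (same group, 1 shell fewer); Zr^4+ < Y^3+ (isoelectronic, higher Z=40 is smaller); Y^3+ < Sr^2+ (isoelectronic, higher Z=39 is smaller); Sr^2+ < Rb^+ (isoelectronic, higher Z=38 is smaller); Rb^+ < Br^- (isoelectronic, higher Z=37 is smaller).
That gives Ti^4+ < Zr^4+ < Y^3+ < Sr^2+ < Rb^+ < Br^-. From the largest end, number 5 is Zr^4+.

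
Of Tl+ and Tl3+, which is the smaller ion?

These are all Tl ions. Removing more electrons (higher positive charge) pulls the remaining electrons in closer, so Tl3+ is smallest and Tl+ is largest.

Tl3+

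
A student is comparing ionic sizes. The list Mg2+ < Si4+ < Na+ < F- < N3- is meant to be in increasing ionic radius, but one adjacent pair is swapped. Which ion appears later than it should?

Check each adjacent pair. Mg2+ and Si4+ are reversed: they are isoelectronic (10 e⁻) and Si has more protons than Mg (14 vs 12), making Si4+ smaller. No other neighbouring pair contradicts the periodic trends, so Si4+ is the ion listed too late.

Si4+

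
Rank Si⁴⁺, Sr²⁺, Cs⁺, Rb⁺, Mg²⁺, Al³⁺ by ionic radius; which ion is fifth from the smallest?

Rb⁺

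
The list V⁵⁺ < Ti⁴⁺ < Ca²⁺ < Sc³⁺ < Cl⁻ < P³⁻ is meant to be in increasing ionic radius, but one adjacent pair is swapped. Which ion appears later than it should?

Sc³⁺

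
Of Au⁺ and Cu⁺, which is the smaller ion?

All are in the same group with charge +1. Radius grows down the group as n (the outermost shell) increases.

Cu⁺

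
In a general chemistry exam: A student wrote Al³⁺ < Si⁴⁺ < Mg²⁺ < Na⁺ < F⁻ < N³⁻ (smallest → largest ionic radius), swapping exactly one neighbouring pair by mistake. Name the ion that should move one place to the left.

Compare adjacent ions: they are isoelectronic (10 e⁻) and Si has more protons than Al (14 vs 13), making Si⁴⁺ smaller — yet in this increasing list Al³⁺ sits before Si⁴⁺. Nothing else is reversed, so Si⁴⁺ should move one place to the left.

Si⁴⁺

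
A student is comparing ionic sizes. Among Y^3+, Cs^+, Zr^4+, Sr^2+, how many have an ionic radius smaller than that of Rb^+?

3

Zr^4+ (Z=40, 36 e⁻), Y^3+ (Z=39, 36 e⁻), Sr^2+ (Z=38, 36 e⁻), Rb^+ (Z=37, 36 e⁻), Cs^+ (Z=55, 54 e⁻). Zr^4+ < Y^3+ (both 36 e⁻, Z=40>39); Y^3+ < Sr^2+ (both 36 e⁻, Z=39>38); Sr^2+ < Rb^+ (isoelectronic, higher Z=38 is smaller); Rb^+ < Cs^+ (same group, period 5 vs 6).
Ordering all of them (including Rb^+) by radius gives Zr^4+ < Y^3+ < Sr^2+ < Rb^+ < Cs^+. Count: 3.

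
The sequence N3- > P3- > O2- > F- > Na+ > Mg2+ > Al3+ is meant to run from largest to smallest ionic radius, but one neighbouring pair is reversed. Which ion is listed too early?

The pair N3-, P3- is the wrong way round — both in group 15 with the same charge; N3- (period 2) has the smaller radius. All other adjacent pairs agree with periodic trends, so N3- is the misplaced ion.

N3-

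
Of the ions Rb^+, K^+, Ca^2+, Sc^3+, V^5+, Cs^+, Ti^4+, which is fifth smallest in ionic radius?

Electron counts and nuclear charges: V^5+ has 18 e⁻ (Z=23), Ti^4+ has 18 e⁻ (Z=22), Sc^3+ has 18 e⁻ (Z=21), Ca^2+ has 18 e⁻ (Z=20), K^+ has 18 e⁻ (Z=19), Rb^+ has 36 e⁻ (Z=37), Cs^+ has 54 e⁻ (Z=55). V^5+ < Ti^4+ (isoelectronic, higher Z=23 is smaller); Ti^4+ < Sc^3+ (both 18 e⁻, Z=22>21); Sc^3+ < Ca^2+ (isoelectronic, higher Z=21 is smaller); Ca^2+ < K^+ (isoelectronic, higher Z=20 is smaller); K^+ < Rb^+ (same group, period 4 vs 5); Rb^+ < Cs^+ (same group, 1 shell fewer).
So the order is V^5+ < Ti^4+ < Sc^3+ < Ca^2+ < K^+ < Rb^+ < Cs^+; the 5th-smallest ion is K^+.

K^+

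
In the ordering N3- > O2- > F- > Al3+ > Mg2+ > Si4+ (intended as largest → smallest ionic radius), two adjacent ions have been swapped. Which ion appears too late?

Check each adjacent pair. Al3+ and Mg2+ are reversed: they are isoelectronic (10 e⁻) and Al has more protons than Mg (13 vs 12), making Al3+ smaller. No other neighbouring pair contradicts the periodic trends, so Mg2+ is the ion listed too late.

Mg2+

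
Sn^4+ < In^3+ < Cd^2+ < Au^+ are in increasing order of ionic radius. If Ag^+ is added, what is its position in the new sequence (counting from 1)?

Electron counts and nuclear charges: Sn^4+ has 46 e⁻ (Z=50), In^3+ has 46 e⁻ (Z=49), Cd^2+ has 46 e⁻ (Z=48), Ag^+ has 46 e⁻ (Z=47), Au^+ has 78 e⁻ (Z=79). Sn^4+ < In^3+ (both 46 e⁻, Z=50>49); In^3+ < Cd^2+ (both 46 e⁻, Z=49>48); Cd^2+ < Ag^+ (both 46 e⁻, Z=48>47); Ag^+ < Au^+ (same group, period 5 vs 6).
The complete sequence is Sn^4+ < In^3+ < Cd^2+ < Ag^+ < Au^+. Ag^+ sits at position 4.

4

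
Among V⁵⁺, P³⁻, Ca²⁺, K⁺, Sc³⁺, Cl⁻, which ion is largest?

P³⁻

All of these have 18 electrons (isoelectronic). With the same electron cloud, the ion with the most protons pulls it in tightest. Nuclear charges: V⁵⁺ (Z=23), Sc³⁺ (Z=21), Ca²⁺ (Z=20), K⁺ (Z=19), Cl⁻ (Z=17), P³⁻ (Z=15). Highest Z is smallest.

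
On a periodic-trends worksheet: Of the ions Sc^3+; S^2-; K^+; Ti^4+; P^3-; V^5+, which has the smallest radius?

Isoelectronic series (18 e⁻ each). Size is set by nuclear charge: more protons means a smaller ion. V^5+ (Z=23), Ti^4+ (Z=22), Sc^3+ (Z=21), K^+ (Z=19), S^2- (Z=16), P^3- (Z=15).

V^5+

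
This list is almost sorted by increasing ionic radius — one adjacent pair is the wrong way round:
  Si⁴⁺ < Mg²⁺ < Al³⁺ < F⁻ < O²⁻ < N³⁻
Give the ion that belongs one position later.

Mg²⁺

Check each adjacent pair. Mg²⁺ and Al³⁺ are reversed: both have 10 electrons but Z(Al)=13 > Z(Mg)=12, so Al³⁺ should be the smaller of the two. No other neighbouring pair contradicts the periodic trends, so Mg²⁺ is the ion listed too early.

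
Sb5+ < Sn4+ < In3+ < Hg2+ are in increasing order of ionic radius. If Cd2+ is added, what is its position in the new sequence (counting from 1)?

4

Tabulating Z and e⁻: Sb5+ has 46 e⁻ (Z=51), Sn4+ has 46 e⁻ (Z=50), In3+ has 46 e⁻ (Z=49), Cd2+ has 46 e⁻ (Z=48), Hg2+ has 78 e⁻ (Z=80). Sb5+ < Sn4+ (both 46 e⁻, Z=51>50); Sn4+ < In3+ (both 46 e⁻, Z=50>49); In3+ < Cd2+ (isoelectronic, higher Z=49 is smaller); Cd2+ < Hg2+ (same group, period 5 vs 6).
Putting Cd2+ in gives Sb5+ < Sn4+ < In3+ < Cd2+ < Hg2+; it lands at slot 4.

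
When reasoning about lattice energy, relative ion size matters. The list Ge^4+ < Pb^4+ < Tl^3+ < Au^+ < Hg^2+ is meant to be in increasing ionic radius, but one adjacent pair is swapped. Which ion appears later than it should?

Hg^2+

Compare adjacent ions: Hg^2+ and Au^+ share 78 electrons; the higher nuclear charge on Hg (Z=80) contracts it more, so Hg^2+ < Au^+ — yet in this increasing list Au^+ sits before Hg^2+. Nothing else is reversed, so Hg^2+ should move one place to the left.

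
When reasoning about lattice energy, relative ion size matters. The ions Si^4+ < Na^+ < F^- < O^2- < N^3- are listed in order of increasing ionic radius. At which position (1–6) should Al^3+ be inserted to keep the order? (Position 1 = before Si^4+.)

Isoelectronic series (10 e⁻ each). Size is set by nuclear charge: more protons means a smaller ion. Si^4+ (Z=14), Al^3+ (Z=13), Na^+ (Z=11), F^- (Z=9), O^2- (Z=8), N^3- (Z=7).
Merged order: Si^4+ < Al^3+ < Na^+ < F^- < O^2- < N^3- — Al^3+ is number 2.

2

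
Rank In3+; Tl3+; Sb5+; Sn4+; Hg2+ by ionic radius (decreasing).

Hg2+ > Tl3+ > In3+ > Sn4+ > Sb5+

First list Z and electron count for each: Sb5+: 46 e⁻, Z=51, Sn4+: 46 e⁻, Z=50, In3+: 46 e⁻, Z=49, Tl3+: 78 e⁻, Z=81, Hg2+: 78 e⁻, Z=80. Sb5+ < Sn4+ (both 46 e⁻, Z=51>50); Sn4+ < In3+ (isoelectronic, higher Z=50 is smaller); In3+ < Tl3+ (same group, 1 shell fewer); Tl3+ < Hg2+ (both 78 e⁻, Z=81>80).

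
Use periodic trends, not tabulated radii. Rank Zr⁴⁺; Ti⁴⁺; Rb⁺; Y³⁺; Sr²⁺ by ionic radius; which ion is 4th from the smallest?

Work out protons and electrons: Ti⁴⁺ has 18 e⁻ (Z=22), Zr⁴⁺ has 36 e⁻ (Z=40), Y³⁺ has 36 e⁻ (Z=39), Sr²⁺ has 36 e⁻ (Z=38), Rb⁺ has 36 e⁻ (Z=37). Ti⁴⁺ < Zr⁴⁺ (same group, 1 shell fewer); Zr⁴⁺ < Y³⁺ (isoelectronic, higher Z=40 is smaller); Y³⁺ < Sr²⁺ (both 36 e⁻, Z=39>38); Sr²⁺ < Rb⁺ (isoelectronic, higher Z=38 is smaller).
Ordering: Ti⁴⁺ < Zr⁴⁺ < Y³⁺ < Sr²⁺ < Rb⁺. The 4th smallest is Sr²⁺.

Sr²⁺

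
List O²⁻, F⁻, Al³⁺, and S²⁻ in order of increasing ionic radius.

Al³⁺ < F⁻ < O²⁻ < S²⁻

Al³⁺ (Z=13, 10 e⁻), F⁻ (Z=9, 10 e⁻), O²⁻ (Z=8, 10 e⁻), S²⁻ (Z=16, 18 e⁻). Al³⁺ < F⁻ (both 10 e⁻, Z=13>9); F⁻ < O²⁻ (isoelectronic, higher Z=9 is smaller); O²⁻ < S²⁻ (same group, period 2 vs 3).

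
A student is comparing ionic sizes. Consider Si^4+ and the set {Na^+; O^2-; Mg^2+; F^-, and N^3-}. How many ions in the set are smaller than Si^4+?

These species are isoelectronic with 10 electrons. The only difference is the number of protons: Si^4+ (Z=14), Mg^2+ (Z=12), Na^+ (Z=11), F^- (Z=9), O^2- (Z=8), N^3- (Z=7). The strongest nuclear pull (Si^4+) gives the smallest ion.
Overall: Si^4+ < Mg^2+ < Na^+ < F^- < O^2- < N^3-. Si^4+ has 0 below it and 5 above. Count: 0.

0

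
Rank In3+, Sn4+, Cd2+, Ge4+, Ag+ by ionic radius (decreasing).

Ag+ > Cd2+ > In3+ > Sn4+ > Ge4+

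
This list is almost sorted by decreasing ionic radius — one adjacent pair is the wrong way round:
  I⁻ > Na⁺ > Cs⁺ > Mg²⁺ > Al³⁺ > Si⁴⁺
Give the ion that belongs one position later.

Na⁺

Compare adjacent ions: Na⁺ and Cs⁺ are in one column with the same charge; the lighter period-3 ion has 3 fewer shells and is smaller — yet in this decreasing list Na⁺ sits before Cs⁺. Nothing else is reversed, so Na⁺ should move one place to the right.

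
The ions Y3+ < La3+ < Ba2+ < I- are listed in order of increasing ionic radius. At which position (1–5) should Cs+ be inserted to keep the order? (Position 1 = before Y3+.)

First list Z and electron count for each: Y3+ has 36 e⁻ (Z=39), La3+ has 54 e⁻ (Z=57), Ba2+ has 54 e⁻ (Z=56), Cs+ has 54 e⁻ (Z=55), I- has 54 e⁻ (Z=53). Y3+ < La3+ (same group, 1 shell fewer); La3+ < Ba2+ (isoelectronic, higher Z=57 is smaller); Ba2+ < Cs+ (isoelectronic, higher Z=56 is smaller); Cs+ < I- (isoelectronic, higher Z=55 is smaller).
Putting Cs+ in gives Y3+ < La3+ < Ba2+ < Cs+ < I-; it lands at slot 4.

4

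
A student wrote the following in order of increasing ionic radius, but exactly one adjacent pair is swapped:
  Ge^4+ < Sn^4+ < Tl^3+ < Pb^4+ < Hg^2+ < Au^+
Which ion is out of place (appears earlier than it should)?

Scanning neighbour by neighbour, only Tl^3+/Pb^4+ violates a trend: they are isoelectronic (78 e⁻) and Pb has more protons than Tl (82 vs 81), making Pb^4+ smaller. That makes Tl^3+ the one sitting a position early relative to where it belongs.

Tl^3+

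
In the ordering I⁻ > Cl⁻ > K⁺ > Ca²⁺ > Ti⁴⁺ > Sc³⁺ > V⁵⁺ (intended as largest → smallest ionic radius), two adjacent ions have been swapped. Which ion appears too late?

Compare adjacent ions: Ti⁴⁺ and Sc³⁺ share 18 electrons; the higher nuclear charge on Ti (Z=22) contracts it more, so Ti⁴⁺ < Sc³⁺ — yet in this decreasing list Ti⁴⁺ sits before Sc³⁺. Nothing else is reversed, so Sc³⁺ should move one place to the left.

Sc³⁺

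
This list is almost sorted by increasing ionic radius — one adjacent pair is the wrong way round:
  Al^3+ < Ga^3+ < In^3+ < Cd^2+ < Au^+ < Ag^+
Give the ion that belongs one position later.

Scanning neighbour by neighbour, only Au^+/Ag^+ violates a trend: same group and charge — period 5 sits above period 6, so Ag^+ is smaller. That makes Au^+ the one sitting a position early relative to where it belongs.

Au^+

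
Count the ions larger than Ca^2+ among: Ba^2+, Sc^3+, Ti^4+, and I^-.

Work out protons and electrons: Ti^4+ has 18 e⁻ (Z=22), Sc^3+ has 18 e⁻ (Z=21), Ca^2+ has 18 e⁻ (Z=20), Ba^2+ has 54 e⁻ (Z=56), I^- has 54 e⁻ (Z=53). Ti^4+ < Sc^3+ (both 18 e⁻, Z=22>21); Sc^3+ < Ca^2+ (both 18 e⁻, Z=21>20); Ca^2+ < Ba^2+ (same group, 2 shells fewer); Ba^2+ < I^- (isoelectronic, higher Z=56 is smaller).
Relative to Ca^2+, the ions that are larger are Ba^2+, I^-. That's 2.

2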